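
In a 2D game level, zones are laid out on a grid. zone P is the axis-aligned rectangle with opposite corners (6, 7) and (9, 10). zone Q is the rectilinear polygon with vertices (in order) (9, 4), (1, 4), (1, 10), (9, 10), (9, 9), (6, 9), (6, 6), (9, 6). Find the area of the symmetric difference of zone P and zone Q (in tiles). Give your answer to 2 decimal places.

42.00

|zone P| = 9, |zone Q| = 39, |zone P∩zone Q| = 3.
|zone P △ zone Q| = |zone P| + |zone Q| − 2·|zone P∩zone Q| = 9 + 39 − 6 = 42.00.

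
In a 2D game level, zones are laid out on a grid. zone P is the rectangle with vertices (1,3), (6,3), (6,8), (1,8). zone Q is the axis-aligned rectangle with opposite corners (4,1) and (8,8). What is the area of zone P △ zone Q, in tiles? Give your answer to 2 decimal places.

33.00

|zone P∩zone Q|: x∈[4,6], y∈[3,8] → 2·5 = 10.
|zone P △ zone Q| = |zone P| + |zone Q| − 2·|zone P∩zone Q| = 25 + 28 − 20 = 33.00.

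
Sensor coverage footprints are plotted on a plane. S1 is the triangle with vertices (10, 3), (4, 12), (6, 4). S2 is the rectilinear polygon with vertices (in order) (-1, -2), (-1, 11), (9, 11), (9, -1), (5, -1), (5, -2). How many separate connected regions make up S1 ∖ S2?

S1 ∖ S2 splits into 2 disjoint pieces (area 0.625, area 0.2083).

2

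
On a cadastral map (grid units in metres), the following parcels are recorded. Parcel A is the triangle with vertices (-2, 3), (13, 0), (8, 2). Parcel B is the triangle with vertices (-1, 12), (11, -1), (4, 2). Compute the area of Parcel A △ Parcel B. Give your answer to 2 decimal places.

27.01

|Parcel A| = 7.5, |Parcel B| = 27.5, |Parcel A∩Parcel B| = 3.9933.
|Parcel A △ Parcel B| = |Parcel A| + |Parcel B| − 2·|Parcel A∩Parcel B| = 7.5 + 27.5 − 7.9866 = 27.01.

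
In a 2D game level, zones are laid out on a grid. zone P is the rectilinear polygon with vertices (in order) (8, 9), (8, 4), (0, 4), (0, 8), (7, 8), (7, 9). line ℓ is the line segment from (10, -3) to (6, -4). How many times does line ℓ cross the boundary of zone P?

0

The segment lies entirely outside zone P and never meets its boundary.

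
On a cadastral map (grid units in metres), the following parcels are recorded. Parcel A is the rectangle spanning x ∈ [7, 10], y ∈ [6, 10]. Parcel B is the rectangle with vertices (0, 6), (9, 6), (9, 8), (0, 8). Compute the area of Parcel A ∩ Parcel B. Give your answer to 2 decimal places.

|Parcel A∩Parcel B|: x∈[7,9], y∈[6,8] → 2·2 = 4.

4.00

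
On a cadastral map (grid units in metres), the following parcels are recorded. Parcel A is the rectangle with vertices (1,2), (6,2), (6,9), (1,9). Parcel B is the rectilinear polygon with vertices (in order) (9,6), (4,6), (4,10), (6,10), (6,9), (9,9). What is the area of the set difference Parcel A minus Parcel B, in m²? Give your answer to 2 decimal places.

|Parcel A| = 35, |Parcel A∩Parcel B| = 6.
|Parcel A ∖ Parcel B| = |Parcel A| − |Parcel A∩Parcel B| = 35 − 6 = 29.00.

29.00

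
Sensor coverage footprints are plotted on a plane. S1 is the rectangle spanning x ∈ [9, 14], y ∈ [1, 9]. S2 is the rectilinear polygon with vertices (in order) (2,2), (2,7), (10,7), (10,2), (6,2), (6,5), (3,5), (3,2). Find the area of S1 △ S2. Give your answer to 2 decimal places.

61.00

|S1| = 40, |S2| = 31, |S1∩S2| = 5.
|S1 △ S2| = |S1| + |S2| − 2·|S1∩S2| = 40 + 31 − 10 = 61.00.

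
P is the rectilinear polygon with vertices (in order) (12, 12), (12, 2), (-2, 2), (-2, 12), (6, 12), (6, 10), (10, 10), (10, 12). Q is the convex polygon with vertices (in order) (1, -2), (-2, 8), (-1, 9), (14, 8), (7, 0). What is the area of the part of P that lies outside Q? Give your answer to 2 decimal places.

51.57

|P| = 132, |P∩Q| = 80.431.
|P ∖ Q| = |P| − |P∩Q| = 132 − 80.431 = 51.57.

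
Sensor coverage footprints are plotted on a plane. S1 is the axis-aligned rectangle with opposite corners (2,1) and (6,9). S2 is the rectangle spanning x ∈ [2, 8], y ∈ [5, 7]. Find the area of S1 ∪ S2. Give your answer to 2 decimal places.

By inclusion–exclusion:
Individual areas: |S1| = 32, |S2| = 12.
|S1∩S2|: x∈[2,6], y∈[5,7] → 4·2 = 8.
|S1 ∪ S2| = 44 − 8 = 36.00.

36.00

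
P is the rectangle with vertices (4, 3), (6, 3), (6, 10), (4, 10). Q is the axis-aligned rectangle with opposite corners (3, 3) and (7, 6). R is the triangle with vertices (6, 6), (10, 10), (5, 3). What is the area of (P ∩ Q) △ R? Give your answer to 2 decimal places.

8.40

|P ∩ Q| = 6.
|(P ∩ Q) ∩ R| = 0.8.
|(P ∩ Q) △ R| = 6 + 4 − 1.6 = 8.40.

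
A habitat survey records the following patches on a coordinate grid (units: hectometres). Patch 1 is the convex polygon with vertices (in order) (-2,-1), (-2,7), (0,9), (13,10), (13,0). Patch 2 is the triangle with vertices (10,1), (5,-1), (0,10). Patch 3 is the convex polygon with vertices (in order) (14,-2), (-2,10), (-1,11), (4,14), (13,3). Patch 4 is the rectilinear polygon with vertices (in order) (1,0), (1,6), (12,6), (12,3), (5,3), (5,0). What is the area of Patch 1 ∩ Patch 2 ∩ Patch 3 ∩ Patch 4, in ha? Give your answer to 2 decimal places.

The intersection is the polygon with vertices (3.333,6), (4.444,6), (7.778,3), (7.333,3).
By the shoelace formula its area is 2.33.

2.33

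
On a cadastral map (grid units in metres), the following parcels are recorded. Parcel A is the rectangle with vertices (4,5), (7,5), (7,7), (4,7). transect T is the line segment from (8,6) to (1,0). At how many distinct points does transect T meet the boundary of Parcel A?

2

The segment meets the boundary at (6.833,5), (7,5.143).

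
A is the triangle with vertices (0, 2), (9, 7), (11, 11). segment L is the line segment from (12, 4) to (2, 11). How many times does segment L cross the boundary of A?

The segment meets the boundary at (6.85,7.605), (8.283,6.602).

2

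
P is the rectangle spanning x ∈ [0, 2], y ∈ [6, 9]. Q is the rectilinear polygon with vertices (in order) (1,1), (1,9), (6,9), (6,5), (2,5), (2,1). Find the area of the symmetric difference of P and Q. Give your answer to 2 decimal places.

|P| = 6, |Q| = 24, |P∩Q| = 3.
|P △ Q| = |P| + |Q| − 2·|P∩Q| = 6 + 24 − 6 = 24.00.

24.00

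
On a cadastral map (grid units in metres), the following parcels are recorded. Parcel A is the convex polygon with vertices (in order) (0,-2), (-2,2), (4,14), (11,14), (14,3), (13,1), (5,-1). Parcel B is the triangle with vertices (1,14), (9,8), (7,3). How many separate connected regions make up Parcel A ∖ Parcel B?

Parcel A ∖ Parcel B is a single connected region.

1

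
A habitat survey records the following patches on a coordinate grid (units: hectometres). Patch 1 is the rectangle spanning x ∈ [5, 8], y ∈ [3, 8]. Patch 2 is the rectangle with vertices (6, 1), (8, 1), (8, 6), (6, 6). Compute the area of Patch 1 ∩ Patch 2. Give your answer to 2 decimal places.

6.00

|Patch 1∩Patch 2|: x∈[6,8], y∈[3,6] → 2·3 = 6.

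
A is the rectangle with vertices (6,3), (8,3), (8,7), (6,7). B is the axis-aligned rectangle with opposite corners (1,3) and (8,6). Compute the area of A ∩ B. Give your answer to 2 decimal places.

6.00

|A∩B|: x∈[6,8], y∈[3,6] → 2·3 = 6.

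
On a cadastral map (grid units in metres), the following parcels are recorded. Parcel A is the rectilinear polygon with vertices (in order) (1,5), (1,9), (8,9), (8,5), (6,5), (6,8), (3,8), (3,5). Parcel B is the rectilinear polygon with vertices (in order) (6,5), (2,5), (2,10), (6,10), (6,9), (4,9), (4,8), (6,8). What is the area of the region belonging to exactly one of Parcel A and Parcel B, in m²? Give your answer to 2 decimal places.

|Parcel A| = 19, |Parcel B| = 18, |Parcel A∩Parcel B| = 5.
|Parcel A △ Parcel B| = |Parcel A| + |Parcel B| − 2·|Parcel A∩Parcel B| = 19 + 18 − 10 = 27.00.

27.00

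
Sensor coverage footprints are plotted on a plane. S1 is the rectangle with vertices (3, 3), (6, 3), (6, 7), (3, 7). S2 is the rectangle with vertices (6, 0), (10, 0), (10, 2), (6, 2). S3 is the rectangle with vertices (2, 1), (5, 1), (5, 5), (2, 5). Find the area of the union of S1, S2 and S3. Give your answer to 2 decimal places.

28.00

By inclusion–exclusion:
Individual areas: |S1| = 12, |S2| = 8, |S3| = 12.
|S1∩S2| = 0 (no overlap).
|S1∩S3|: x∈[3,5], y∈[3,5] → 2·2 = 4.
|S2∩S3| = 0 (no overlap).
|S1∩S2∩S3| = 0.
|S1 ∪ S2 ∪ S3| = 32 − 4 + 0 = 28.00.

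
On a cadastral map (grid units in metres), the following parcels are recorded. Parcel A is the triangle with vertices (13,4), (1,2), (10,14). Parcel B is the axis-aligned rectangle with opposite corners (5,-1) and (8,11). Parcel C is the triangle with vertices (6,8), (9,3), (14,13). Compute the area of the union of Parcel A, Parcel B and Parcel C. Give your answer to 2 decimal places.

By inclusion–exclusion:
Individual areas: |Parcel A| = 63, |Parcel B| = 36, |Parcel C| = 27.5.
|Parcel A∩Parcel B| = 19.2083.
|Parcel A∩Parcel C| = 22.4858.
|Parcel B∩Parcel C| = 4.5833.
|Parcel A∩Parcel B∩Parcel C| = 4.5833.
|Parcel A ∪ Parcel B ∪ Parcel C| = 126.5 − 46.2774 + 4.5833 = 84.81.

84.81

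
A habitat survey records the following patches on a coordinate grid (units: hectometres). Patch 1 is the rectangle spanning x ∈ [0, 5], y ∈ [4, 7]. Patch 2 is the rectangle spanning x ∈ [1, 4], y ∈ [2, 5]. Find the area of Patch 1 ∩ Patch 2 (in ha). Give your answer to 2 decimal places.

3.00

|Patch 1∩Patch 2|: x∈[1,4], y∈[4,5] → 3·1 = 3.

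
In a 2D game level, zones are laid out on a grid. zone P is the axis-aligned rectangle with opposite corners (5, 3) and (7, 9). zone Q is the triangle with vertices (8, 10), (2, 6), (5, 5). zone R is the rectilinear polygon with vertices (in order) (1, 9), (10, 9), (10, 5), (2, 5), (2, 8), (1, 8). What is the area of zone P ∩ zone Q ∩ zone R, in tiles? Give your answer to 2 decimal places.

3.92

The intersection is the polygon with vertices (7,8.333), (5,5), (5,8), (6.5,9), (7,9).
By the shoelace formula its area is 3.92.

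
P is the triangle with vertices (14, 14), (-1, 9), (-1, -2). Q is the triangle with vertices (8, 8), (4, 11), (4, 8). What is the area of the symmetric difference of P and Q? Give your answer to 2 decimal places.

|P| = 82.5, |Q| = 6, |P∩Q| = 5.9487.
|P △ Q| = |P| + |Q| − 2·|P∩Q| = 82.5 + 6 − 11.8974 = 76.60.

76.60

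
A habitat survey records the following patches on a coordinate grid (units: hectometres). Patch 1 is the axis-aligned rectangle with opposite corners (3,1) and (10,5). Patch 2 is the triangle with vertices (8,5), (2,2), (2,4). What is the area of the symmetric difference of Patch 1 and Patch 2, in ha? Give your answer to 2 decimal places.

|Patch 1| = 28, |Patch 2| = 6, |Patch 1∩Patch 2| = 4.1667.
|Patch 1 △ Patch 2| = |Patch 1| + |Patch 2| − 2·|Patch 1∩Patch 2| = 28 + 6 − 8.3333 = 25.67.

25.67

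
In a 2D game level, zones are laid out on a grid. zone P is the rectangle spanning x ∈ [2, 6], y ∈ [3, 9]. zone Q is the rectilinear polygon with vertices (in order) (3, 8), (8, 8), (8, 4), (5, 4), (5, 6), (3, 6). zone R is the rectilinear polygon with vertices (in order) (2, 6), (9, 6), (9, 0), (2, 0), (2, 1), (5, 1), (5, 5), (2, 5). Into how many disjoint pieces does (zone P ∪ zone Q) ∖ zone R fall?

2

(zone P ∪ zone Q) ∖ zone R splits into 2 disjoint pieces (area 6, area 16).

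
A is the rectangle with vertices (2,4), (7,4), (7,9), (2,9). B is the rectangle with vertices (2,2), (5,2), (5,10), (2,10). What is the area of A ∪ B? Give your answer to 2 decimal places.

34.00

By inclusion–exclusion:
Individual areas: |A| = 25, |B| = 24.
|A∩B|: x∈[2,5], y∈[4,9] → 3·5 = 15.
|A ∪ B| = 49 − 15 = 34.00.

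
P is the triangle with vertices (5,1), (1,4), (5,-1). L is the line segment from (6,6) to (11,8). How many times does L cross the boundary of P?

0

The segment lies entirely outside P and never meets its boundary.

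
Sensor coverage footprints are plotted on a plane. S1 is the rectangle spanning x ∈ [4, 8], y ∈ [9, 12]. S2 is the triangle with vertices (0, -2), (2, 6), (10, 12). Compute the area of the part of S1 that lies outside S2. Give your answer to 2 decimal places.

|S1| = 12, |S1∩S2| = 1.4857.
|S1 ∖ S2| = |S1| − |S1∩S2| = 12 − 1.4857 = 10.51.

10.51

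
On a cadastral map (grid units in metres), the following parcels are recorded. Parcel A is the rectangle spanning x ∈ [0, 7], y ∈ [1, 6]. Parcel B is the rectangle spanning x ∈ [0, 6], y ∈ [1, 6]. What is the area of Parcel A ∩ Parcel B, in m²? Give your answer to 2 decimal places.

|Parcel A∩Parcel B|: x∈[0,6], y∈[1,6] → 6·5 = 30.

30.00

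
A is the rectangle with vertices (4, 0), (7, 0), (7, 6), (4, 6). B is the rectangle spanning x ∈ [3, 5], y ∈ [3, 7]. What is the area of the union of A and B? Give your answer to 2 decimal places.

23.00

By inclusion–exclusion:
Individual areas: |A| = 18, |B| = 8.
|A∩B|: x∈[4,5], y∈[3,6] → 1·3 = 3.
|A ∪ B| = 26 − 3 = 23.00.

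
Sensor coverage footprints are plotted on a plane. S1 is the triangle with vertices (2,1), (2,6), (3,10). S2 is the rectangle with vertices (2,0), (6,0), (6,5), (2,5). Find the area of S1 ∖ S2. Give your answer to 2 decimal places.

|S1| = 2.5, |S1∩S2| = 0.8889.
|S1 ∖ S2| = |S1| − |S1∩S2| = 2.5 − 0.8889 = 1.61.

1.61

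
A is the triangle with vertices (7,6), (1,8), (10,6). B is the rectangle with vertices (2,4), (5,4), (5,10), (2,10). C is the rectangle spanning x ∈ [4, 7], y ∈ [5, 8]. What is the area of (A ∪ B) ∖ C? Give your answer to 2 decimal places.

16.06

|A ∪ B| = 20.1667.
|(A ∪ B) ∩ C| = 4.1111.
|(A ∪ B) ∖ C| = 20.1667 − 4.1111 = 16.06.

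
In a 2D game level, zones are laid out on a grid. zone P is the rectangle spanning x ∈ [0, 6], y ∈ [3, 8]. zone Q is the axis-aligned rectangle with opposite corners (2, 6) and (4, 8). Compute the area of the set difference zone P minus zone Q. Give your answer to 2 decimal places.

26.00

|zone P∩zone Q|: x∈[2,4], y∈[6,8] → 2·2 = 4.
|zone P| = 30.
|zone P ∖ zone Q| = |zone P| − |zone P∩zone Q| = 30 − 4 = 26.00.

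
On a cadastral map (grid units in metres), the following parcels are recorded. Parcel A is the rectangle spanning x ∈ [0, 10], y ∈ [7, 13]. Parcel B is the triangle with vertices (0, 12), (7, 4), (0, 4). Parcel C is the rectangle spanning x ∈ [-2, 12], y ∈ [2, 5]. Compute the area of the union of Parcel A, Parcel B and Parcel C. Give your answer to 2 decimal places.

112.50

By inclusion–exclusion:
Individual areas: |Parcel A| = 60, |Parcel B| = 28, |Parcel C| = 42.
|Parcel A∩Parcel B| = 10.9375.
|Parcel A∩Parcel C| = 0 (no overlap).
|Parcel B∩Parcel C| = 6.5625.
|Parcel A∩Parcel B∩Parcel C| = 0.
|Parcel A ∪ Parcel B ∪ Parcel C| = 130 − 17.5 + 0 = 112.50.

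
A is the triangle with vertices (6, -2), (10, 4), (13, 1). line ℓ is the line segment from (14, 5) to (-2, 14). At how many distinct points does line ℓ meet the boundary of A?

The segment lies entirely outside A and never meets its boundary.

0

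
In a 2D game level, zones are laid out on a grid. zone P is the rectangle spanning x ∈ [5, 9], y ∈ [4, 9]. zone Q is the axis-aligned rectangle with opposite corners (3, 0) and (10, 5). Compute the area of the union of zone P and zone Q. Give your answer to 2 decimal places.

51.00

By inclusion–exclusion:
Individual areas: |zone P| = 20, |zone Q| = 35.
|zone P∩zone Q|: x∈[5,9], y∈[4,5] → 4·1 = 4.
|zone P ∪ zone Q| = 55 − 4 = 51.00.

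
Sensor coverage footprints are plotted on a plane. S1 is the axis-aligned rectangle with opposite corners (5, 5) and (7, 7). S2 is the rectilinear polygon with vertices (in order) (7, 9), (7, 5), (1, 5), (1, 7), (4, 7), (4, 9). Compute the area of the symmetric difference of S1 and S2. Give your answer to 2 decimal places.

14.00

|S1| = 4, |S2| = 18, |S1∩S2| = 4.
|S1 △ S2| = |S1| + |S2| − 2·|S1∩S2| = 4 + 18 − 8 = 14.00.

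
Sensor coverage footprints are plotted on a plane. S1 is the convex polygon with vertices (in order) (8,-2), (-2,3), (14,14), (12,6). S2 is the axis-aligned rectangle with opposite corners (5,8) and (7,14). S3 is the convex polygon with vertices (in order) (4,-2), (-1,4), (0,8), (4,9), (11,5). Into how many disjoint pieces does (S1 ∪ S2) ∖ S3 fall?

2

(S1 ∪ S2) ∖ S3 splits into 2 disjoint pieces (area 2.175, area 56.7039).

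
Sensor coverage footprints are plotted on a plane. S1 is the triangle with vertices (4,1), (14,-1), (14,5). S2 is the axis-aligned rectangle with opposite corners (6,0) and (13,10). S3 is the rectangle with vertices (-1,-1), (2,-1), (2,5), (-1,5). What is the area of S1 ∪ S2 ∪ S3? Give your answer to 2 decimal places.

96.50

By inclusion–exclusion:
Individual areas: |S1| = 30, |S2| = 70, |S3| = 18.
|S1∩S2| = 21.5.
|S1∩S3| = 0.
|S2∩S3| = 0 (no overlap).
|S1∩S2∩S3| = 0.
|S1 ∪ S2 ∪ S3| = 118 − 21.5 + 0 = 96.50.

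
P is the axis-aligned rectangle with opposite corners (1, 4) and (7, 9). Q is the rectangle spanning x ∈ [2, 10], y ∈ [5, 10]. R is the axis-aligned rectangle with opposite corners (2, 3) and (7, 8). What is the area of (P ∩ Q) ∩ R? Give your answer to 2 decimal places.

15.00

The region (P ∩ Q) ∩ R is the polygon with vertices (7,5), (2,5), (2,8), (7,8).
By the shoelace formula its area is 15.00.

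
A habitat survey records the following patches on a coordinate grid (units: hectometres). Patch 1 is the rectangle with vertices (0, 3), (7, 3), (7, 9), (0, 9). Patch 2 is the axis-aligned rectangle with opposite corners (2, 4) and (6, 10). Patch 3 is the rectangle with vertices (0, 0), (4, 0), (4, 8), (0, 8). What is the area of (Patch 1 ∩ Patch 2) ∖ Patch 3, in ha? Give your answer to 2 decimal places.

12.00

|Patch 1 ∩ Patch 2| = 20.
|(Patch 1 ∩ Patch 2) ∩ Patch 3| = 8.
|(Patch 1 ∩ Patch 2) ∖ Patch 3| = 20 − 8 = 12.00.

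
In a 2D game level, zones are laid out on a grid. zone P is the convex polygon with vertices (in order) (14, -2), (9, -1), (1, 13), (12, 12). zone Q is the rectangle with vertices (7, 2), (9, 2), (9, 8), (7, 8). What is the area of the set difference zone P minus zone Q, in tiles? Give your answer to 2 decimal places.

|zone P| = 107, |zone P∩zone Q| = 11.9286.
|zone P ∖ zone Q| = |zone P| − |zone P∩zone Q| = 107 − 11.9286 = 95.07.

95.07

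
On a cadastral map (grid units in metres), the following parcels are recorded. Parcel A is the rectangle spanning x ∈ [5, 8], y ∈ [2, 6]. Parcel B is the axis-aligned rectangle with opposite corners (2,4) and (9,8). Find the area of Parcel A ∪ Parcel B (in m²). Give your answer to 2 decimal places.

By inclusion–exclusion:
Individual areas: |Parcel A| = 12, |Parcel B| = 28.
|Parcel A∩Parcel B|: x∈[5,8], y∈[4,6] → 3·2 = 6.
|Parcel A ∪ Parcel B| = 40 − 6 = 34.00.

34.00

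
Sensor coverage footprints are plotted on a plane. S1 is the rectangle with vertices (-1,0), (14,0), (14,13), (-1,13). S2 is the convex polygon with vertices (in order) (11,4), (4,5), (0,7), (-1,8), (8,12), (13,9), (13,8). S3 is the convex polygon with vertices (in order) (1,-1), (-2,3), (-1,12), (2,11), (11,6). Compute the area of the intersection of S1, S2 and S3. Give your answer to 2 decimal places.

35.74

The intersection is the polygon with vertices (0,7), (-1,8), (3.667,10.074), (11,6), (8.627,4.339), (4,5).
By the shoelace formula its area is 35.74.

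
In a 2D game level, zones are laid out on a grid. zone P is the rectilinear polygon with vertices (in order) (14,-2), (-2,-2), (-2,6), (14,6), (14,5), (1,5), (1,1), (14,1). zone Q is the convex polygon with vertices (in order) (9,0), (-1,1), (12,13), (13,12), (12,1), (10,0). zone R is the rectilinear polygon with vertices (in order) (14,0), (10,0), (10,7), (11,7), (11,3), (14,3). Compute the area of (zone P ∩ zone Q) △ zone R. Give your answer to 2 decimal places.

|zone P ∩ zone Q| = 17.3802.
|(zone P ∩ zone Q) ∩ zone R| = 2.
|(zone P ∩ zone Q) △ zone R| = 17.3802 + 16 − 4 = 29.38.

29.38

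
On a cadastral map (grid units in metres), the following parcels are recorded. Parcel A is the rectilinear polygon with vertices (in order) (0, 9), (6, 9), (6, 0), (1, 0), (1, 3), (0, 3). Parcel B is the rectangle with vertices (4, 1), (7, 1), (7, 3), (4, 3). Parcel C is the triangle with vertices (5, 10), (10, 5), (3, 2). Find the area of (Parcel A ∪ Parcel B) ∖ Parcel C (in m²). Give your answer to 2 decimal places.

|Parcel A ∪ Parcel B| = 53.
|(Parcel A ∪ Parcel B) ∩ Parcel C| = 12.9464.
|(Parcel A ∪ Parcel B) ∖ Parcel C| = 53 − 12.9464 = 40.05.

40.05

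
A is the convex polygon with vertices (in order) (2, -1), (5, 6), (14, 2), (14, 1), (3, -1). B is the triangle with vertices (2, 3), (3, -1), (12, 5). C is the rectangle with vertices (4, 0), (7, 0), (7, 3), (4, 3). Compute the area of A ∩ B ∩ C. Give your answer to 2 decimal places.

6.92

The intersection is the polygon with vertices (4.5,0), (4,0), (4,3), (7,3), (7,1.667).
By the shoelace formula its area is 6.92.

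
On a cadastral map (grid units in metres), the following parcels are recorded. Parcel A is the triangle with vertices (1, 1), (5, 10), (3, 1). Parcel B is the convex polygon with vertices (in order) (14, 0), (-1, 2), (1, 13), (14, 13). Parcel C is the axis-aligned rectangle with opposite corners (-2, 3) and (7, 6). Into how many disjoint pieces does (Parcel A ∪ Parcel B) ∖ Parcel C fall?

(Parcel A ∪ Parcel B) ∖ Parcel C is a single connected region.

1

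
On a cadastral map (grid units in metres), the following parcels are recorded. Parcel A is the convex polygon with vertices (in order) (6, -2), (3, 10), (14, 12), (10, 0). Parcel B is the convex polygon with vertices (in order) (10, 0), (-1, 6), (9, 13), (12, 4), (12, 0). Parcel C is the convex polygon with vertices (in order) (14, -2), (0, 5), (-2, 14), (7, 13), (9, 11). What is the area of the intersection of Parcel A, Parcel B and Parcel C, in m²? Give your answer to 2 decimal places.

The intersection is the polygon with vertices (5.316,10.421), (8.923,11.077), (9,11), (11.5,4.5), (10,0), (4.79,2.842), (3.255,8.979).
By the shoelace formula its area is 59.14.

59.14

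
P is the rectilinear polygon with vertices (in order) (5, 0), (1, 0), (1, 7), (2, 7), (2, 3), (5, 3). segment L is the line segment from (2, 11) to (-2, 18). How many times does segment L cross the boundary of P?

The segment lies entirely outside P and never meets its boundary.

0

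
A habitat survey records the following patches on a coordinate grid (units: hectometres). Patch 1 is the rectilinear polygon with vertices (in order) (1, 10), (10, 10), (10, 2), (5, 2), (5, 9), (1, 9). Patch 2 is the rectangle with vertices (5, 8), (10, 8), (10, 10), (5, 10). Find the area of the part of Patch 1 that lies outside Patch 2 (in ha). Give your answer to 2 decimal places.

|Patch 1| = 44, |Patch 1∩Patch 2| = 10.
|Patch 1 ∖ Patch 2| = |Patch 1| − |Patch 1∩Patch 2| = 44 − 10 = 34.00.

34.00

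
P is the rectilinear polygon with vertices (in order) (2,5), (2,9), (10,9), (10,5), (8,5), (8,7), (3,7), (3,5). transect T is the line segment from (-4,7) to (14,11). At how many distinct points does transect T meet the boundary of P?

The segment meets the boundary at (5,9), (2,8.333).

2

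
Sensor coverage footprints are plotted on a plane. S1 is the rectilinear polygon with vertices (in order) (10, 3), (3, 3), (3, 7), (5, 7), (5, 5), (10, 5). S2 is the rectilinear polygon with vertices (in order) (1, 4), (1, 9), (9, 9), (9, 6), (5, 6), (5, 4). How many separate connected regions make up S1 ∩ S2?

1

S1 ∩ S2 is a single connected region.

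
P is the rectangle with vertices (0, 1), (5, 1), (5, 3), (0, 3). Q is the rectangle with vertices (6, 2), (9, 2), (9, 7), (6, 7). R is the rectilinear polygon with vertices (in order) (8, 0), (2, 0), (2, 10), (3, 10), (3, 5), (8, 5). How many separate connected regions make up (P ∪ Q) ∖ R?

2

(P ∪ Q) ∖ R splits into 2 disjoint pieces (area 4, area 9).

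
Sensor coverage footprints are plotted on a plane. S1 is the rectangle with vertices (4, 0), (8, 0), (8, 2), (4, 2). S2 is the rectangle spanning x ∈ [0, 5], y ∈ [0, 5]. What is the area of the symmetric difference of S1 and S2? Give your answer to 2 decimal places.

29.00

|S1∩S2|: x∈[4,5], y∈[0,2] → 1·2 = 2.
|S1 △ S2| = |S1| + |S2| − 2·|S1∩S2| = 8 + 25 − 4 = 29.00.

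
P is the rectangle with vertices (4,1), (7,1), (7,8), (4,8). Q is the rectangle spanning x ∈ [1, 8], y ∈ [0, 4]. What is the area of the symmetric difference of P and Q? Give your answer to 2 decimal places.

|P∩Q|: x∈[4,7], y∈[1,4] → 3·3 = 9.
|P △ Q| = |P| + |Q| − 2·|P∩Q| = 21 + 28 − 18 = 31.00.

31.00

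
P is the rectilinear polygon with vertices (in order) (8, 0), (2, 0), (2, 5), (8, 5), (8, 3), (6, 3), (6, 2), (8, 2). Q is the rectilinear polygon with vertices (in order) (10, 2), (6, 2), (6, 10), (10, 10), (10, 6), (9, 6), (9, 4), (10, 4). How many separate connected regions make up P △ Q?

1

P △ Q is a single connected region.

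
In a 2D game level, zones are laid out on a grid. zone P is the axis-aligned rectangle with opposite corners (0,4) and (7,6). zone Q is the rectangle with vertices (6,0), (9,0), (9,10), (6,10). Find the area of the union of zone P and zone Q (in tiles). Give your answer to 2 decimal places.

42.00

By inclusion–exclusion:
Individual areas: |zone P| = 14, |zone Q| = 30.
|zone P∩zone Q|: x∈[6,7], y∈[4,6] → 1·2 = 2.
|zone P ∪ zone Q| = 44 − 2 = 42.00.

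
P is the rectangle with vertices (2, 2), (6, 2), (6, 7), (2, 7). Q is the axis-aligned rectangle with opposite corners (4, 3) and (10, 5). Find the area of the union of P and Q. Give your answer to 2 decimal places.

28.00

By inclusion–exclusion:
Individual areas: |P| = 20, |Q| = 12.
|P∩Q|: x∈[4,6], y∈[3,5] → 2·2 = 4.
|P ∪ Q| = 32 − 4 = 28.00.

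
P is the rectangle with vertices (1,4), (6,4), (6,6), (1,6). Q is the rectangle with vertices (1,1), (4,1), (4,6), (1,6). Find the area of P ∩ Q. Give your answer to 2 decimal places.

|P∩Q|: x∈[1,4], y∈[4,6] → 3·2 = 6.

6.00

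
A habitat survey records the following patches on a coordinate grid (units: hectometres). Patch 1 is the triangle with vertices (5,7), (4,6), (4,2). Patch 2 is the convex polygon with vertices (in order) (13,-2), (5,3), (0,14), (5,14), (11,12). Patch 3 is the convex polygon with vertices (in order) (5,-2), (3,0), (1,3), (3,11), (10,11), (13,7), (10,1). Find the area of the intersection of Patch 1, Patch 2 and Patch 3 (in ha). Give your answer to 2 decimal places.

The intersection is the polygon with vertices (5,7), (4.444,4.222), (4,5.2), (4,6).
By the shoelace formula its area is 1.29.

1.29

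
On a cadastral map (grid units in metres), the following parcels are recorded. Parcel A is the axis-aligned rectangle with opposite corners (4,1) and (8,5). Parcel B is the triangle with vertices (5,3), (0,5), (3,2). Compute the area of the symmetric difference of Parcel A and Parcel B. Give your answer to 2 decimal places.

|Parcel A| = 16, |Parcel B| = 4.5, |Parcel A∩Parcel B| = 0.45.
|Parcel A △ Parcel B| = |Parcel A| + |Parcel B| − 2·|Parcel A∩Parcel B| = 16 + 4.5 − 0.9 = 19.60.

19.60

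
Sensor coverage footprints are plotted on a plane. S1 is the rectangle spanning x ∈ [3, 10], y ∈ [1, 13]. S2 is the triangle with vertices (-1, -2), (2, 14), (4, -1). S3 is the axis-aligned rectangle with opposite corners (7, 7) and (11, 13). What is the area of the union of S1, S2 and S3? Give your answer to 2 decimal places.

126.48

By inclusion–exclusion:
Individual areas: |S1| = 84, |S2| = 38.5, |S3| = 24.
|S1∩S2| = 2.0167.
|S1∩S3|: x∈[7,10], y∈[7,13] → 3·6 = 18.
|S2∩S3| = 0.
|S1∩S2∩S3| = 0.
|S1 ∪ S2 ∪ S3| = 146.5 − 20.0167 + 0 = 126.48.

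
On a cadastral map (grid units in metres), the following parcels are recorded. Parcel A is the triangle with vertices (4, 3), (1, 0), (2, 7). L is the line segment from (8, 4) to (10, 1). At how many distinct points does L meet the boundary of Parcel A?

The segment lies entirely outside Parcel A and never meets its boundary.

0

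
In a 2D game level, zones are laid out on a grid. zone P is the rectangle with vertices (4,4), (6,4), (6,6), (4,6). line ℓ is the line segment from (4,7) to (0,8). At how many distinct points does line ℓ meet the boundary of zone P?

0

The segment lies entirely outside zone P and never meets its boundary.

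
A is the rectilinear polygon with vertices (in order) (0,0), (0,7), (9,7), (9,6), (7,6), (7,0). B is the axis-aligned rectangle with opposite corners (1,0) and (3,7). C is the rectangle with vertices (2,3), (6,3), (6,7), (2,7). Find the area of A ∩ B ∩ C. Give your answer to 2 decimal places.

The intersection is the polygon with vertices (3,3), (2,3), (2,7), (3,7).
By the shoelace formula its area is 4.00.

4.00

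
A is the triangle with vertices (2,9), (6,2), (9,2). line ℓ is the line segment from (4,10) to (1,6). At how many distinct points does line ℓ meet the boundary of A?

2

The segment meets the boundary at (2.541,8.054), (2.714,8.286).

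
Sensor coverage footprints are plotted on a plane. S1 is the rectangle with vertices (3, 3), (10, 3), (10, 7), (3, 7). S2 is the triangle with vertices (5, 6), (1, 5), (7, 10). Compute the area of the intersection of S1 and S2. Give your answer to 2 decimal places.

The intersection is the polygon with vertices (5.5,7), (5,6), (3,5.5), (3,6.667), (3.4,7).
By the shoelace formula its area is 2.68.

2.68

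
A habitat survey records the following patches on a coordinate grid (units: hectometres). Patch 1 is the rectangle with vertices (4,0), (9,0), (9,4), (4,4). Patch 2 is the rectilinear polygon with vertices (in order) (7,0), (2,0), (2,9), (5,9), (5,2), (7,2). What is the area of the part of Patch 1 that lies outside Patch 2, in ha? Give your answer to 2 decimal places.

12.00

|Patch 1| = 20, |Patch 1∩Patch 2| = 8.
|Patch 1 ∖ Patch 2| = |Patch 1| − |Patch 1∩Patch 2| = 20 − 8 = 12.00.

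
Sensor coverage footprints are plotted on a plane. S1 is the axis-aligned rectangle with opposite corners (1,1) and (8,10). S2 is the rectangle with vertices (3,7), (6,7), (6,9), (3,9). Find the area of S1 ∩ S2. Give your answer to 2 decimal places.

|S1∩S2|: x∈[3,6], y∈[7,9] → 3·2 = 6.

6.00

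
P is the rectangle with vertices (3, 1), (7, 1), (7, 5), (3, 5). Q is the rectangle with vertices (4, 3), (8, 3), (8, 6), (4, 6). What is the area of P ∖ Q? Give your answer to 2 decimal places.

10.00

|P∩Q|: x∈[4,7], y∈[3,5] → 3·2 = 6.
|P| = 16.
|P ∖ Q| = |P| − |P∩Q| = 16 − 6 = 10.00.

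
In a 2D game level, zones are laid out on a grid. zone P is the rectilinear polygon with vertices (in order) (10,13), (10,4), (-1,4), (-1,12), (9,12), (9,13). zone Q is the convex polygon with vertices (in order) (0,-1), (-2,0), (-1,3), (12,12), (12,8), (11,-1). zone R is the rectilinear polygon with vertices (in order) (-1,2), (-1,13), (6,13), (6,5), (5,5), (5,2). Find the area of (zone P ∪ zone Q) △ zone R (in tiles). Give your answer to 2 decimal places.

|zone P ∪ zone Q| = 164.8932.
|(zone P ∪ zone Q) ∩ zone R| = 66.2778.
|(zone P ∪ zone Q) △ zone R| = 164.8932 + 74 − 132.5556 = 106.34.

106.34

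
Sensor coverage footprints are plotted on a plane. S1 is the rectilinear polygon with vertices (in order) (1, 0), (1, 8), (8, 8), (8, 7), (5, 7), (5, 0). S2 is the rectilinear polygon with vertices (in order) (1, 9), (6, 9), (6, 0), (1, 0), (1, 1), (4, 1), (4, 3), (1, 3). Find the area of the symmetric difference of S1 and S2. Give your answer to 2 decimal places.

|S1| = 35, |S2| = 39, |S1∩S2| = 27.
|S1 △ S2| = |S1| + |S2| − 2·|S1∩S2| = 35 + 39 − 54 = 20.00.

20.00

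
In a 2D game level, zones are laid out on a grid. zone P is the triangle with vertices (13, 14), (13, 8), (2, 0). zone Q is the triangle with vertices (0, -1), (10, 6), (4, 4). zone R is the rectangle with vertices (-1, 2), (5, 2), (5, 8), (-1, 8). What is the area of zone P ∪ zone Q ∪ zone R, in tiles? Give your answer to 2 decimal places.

70.30

By inclusion–exclusion:
Individual areas: |zone P| = 33, |zone Q| = 11, |zone R| = 36.
|zone P∩zone Q| = 5.959.
|zone P∩zone R| = 1.276.
|zone Q∩zone R| = 3.5881.
|zone P∩zone Q∩zone R| = 1.1201.
|zone P ∪ zone Q ∪ zone R| = 80 − 10.8231 + 1.1201 = 70.30.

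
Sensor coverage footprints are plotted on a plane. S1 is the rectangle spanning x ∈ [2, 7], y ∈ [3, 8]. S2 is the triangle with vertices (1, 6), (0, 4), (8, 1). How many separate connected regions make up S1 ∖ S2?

2

S1 ∖ S2 splits into 2 disjoint pieces (area 21.3429, area 0.0833).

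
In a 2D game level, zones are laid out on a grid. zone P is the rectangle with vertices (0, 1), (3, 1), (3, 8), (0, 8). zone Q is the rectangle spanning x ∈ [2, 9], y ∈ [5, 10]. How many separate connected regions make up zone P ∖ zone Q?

zone P ∖ zone Q is a single connected region.

1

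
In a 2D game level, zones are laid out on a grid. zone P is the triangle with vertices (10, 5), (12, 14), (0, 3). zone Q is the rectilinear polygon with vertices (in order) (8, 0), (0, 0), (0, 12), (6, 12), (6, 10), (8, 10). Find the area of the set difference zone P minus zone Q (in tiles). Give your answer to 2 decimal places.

|zone P| = 43, |zone P∩zone Q| = 22.8727.
|zone P ∖ zone Q| = |zone P| − |zone P∩zone Q| = 43 − 22.8727 = 20.13.

20.13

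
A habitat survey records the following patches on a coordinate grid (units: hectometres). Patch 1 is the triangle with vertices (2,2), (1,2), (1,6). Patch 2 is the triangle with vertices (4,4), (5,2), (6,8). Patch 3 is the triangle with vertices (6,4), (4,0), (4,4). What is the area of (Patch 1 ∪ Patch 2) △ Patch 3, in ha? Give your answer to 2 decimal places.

|Patch 1 ∪ Patch 2| = 6.
|(Patch 1 ∪ Patch 2) ∩ Patch 3| = 1.3333.
|(Patch 1 ∪ Patch 2) △ Patch 3| = 6 + 4 − 2.6667 = 7.33.

7.33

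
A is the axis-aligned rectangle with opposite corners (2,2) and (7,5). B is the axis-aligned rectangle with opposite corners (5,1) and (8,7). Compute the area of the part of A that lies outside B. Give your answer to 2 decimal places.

|A∩B|: x∈[5,7], y∈[2,5] → 2·3 = 6.
|A| = 15.
|A ∖ B| = |A| − |A∩B| = 15 − 6 = 9.00.

9.00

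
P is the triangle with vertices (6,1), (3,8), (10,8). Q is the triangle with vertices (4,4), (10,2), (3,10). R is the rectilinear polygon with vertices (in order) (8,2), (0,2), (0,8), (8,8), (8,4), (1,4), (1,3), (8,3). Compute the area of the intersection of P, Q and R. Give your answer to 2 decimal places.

10.26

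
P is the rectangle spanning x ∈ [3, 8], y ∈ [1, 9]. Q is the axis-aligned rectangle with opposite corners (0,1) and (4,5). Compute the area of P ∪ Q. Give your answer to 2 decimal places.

By inclusion–exclusion:
Individual areas: |P| = 40, |Q| = 16.
|P∩Q|: x∈[3,4], y∈[1,5] → 1·4 = 4.
|P ∪ Q| = 56 − 4 = 52.00.

52.00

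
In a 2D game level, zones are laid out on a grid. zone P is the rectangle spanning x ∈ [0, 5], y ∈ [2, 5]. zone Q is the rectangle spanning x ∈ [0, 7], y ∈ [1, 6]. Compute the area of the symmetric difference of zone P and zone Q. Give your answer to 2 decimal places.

20.00

|zone P∩zone Q|: x∈[0,5], y∈[2,5] → 5·3 = 15.
|zone P △ zone Q| = |zone P| + |zone Q| − 2·|zone P∩zone Q| = 15 + 35 − 30 = 20.00.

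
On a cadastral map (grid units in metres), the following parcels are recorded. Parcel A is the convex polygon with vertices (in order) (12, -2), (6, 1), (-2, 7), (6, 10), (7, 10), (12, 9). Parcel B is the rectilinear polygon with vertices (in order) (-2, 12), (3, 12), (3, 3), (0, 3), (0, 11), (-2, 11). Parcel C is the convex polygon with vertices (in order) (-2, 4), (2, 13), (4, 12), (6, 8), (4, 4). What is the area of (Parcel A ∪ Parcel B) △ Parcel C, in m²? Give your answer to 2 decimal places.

|Parcel A ∪ Parcel B| = 113.6875.
|(Parcel A ∪ Parcel B) ∩ Parcel C| = 34.0982.
|(Parcel A ∪ Parcel B) △ Parcel C| = 113.6875 + 43 − 68.1963 = 88.49.

88.49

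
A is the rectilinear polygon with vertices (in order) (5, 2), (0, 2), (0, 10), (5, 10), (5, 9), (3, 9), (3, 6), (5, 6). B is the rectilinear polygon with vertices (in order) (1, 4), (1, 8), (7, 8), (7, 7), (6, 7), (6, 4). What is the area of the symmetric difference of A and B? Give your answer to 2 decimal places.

31.00

|A| = 34, |B| = 21, |A∩B| = 12.
|A △ B| = |A| + |B| − 2·|A∩B| = 34 + 21 − 24 = 31.00.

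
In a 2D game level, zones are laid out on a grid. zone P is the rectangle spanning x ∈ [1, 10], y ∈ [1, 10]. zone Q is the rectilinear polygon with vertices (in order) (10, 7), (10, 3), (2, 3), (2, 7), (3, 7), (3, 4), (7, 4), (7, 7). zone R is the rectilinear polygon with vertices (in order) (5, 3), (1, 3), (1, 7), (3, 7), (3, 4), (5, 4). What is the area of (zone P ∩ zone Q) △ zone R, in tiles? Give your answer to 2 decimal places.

|zone P ∩ zone Q| = 20.
|(zone P ∩ zone Q) ∩ zone R| = 6.
|(zone P ∩ zone Q) △ zone R| = 20 + 10 − 12 = 18.00.

18.00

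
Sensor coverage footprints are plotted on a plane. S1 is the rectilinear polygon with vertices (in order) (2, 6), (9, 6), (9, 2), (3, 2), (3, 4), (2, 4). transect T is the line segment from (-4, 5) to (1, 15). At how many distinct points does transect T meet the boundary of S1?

The segment lies entirely outside S1 and never meets its boundary.

0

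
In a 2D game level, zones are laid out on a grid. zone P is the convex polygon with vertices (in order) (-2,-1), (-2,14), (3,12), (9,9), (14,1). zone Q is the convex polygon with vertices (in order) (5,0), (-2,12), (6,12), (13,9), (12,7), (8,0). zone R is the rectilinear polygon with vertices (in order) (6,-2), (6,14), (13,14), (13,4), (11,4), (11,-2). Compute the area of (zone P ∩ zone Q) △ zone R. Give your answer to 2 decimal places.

|zone P ∩ zone Q| = 87.7009.
|(zone P ∩ zone Q) ∩ zone R| = 35.9509.
|(zone P ∩ zone Q) △ zone R| = 87.7009 + 100 − 71.9018 = 115.80.

115.80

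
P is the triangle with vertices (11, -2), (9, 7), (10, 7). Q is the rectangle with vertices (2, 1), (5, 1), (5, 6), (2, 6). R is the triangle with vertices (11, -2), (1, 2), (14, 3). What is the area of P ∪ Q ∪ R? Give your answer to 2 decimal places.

46.14

By inclusion–exclusion:
Individual areas: |P| = 4.5, |Q| = 15, |R| = 31.
|P∩Q| = 0.
|P∩R| = 1.2319.
|Q∩R| = 3.1269.
|P∩Q∩R| = 0.
|P ∪ Q ∪ R| = 50.5 − 4.3588 + 0 = 46.14.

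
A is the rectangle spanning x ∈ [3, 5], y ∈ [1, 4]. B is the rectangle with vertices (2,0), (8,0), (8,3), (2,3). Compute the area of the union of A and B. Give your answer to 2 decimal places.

20.00

By inclusion–exclusion:
Individual areas: |A| = 6, |B| = 18.
|A∩B|: x∈[3,5], y∈[1,3] → 2·2 = 4.
|A ∪ B| = 24 − 4 = 20.00.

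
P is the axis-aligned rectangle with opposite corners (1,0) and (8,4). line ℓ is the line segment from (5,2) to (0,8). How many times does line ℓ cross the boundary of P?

1

The segment meets the boundary at (3.333,4).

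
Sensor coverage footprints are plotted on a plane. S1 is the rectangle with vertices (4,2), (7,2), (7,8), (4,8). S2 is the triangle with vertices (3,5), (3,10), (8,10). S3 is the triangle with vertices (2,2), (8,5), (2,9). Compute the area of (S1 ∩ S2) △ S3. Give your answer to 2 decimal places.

|S1 ∩ S2| = 2.
|(S1 ∩ S2) ∩ S3| = 0.8333.
|(S1 ∩ S2) △ S3| = 2 + 21 − 1.6667 = 21.33.

21.33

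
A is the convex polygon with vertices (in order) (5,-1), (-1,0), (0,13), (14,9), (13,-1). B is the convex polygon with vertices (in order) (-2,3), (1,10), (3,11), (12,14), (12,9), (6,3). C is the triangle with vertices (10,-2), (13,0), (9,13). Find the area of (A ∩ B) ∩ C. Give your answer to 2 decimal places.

The region (A ∩ B) ∩ C is the polygon with vertices (9.867,10.181), (10.647,7.647), (9.438,6.438), (9.175,10.379).
By the shoelace formula its area is 3.34.

3.34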